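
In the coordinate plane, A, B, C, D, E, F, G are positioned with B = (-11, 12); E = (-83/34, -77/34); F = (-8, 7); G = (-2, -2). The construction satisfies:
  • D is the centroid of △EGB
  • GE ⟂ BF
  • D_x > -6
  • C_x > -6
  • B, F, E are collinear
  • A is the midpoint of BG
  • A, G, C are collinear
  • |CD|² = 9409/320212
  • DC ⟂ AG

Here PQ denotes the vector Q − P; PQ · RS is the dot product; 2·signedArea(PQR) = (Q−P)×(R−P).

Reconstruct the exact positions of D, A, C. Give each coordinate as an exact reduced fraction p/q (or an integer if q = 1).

A = (-13/2, 5)
C = (-47117/9418, 37735/14127)
D = (-175/34, 263/102)

1. D_x = -175/34  [D is the centroid of △EGB]
2. D_y = 263/102  [D is the centroid of △EGB]
   → D = (-175/34, 263/102)
3. A_x = -13/2  [A is the midpoint of BG]
4. A_y = 5  [A is the midpoint of BG]
   → A = (-13/2, 5)
5. C_x = -47117/9418  [A, G, C are collinear ∩ DC ⟂ AG]
6. C_y = 37735/14127  [A, G, C are collinear ∩ DC ⟂ AG]
   → C = (-47117/9418, 37735/14127)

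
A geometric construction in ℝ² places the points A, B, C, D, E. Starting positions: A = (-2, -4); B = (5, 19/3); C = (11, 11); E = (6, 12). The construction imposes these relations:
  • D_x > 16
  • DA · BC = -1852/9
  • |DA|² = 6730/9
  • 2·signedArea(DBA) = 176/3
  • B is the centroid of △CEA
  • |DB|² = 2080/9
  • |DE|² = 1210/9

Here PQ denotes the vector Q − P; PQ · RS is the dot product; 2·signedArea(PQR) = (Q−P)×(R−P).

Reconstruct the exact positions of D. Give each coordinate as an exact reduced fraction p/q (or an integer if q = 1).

1. D_x = 17  [DA · BC = -1852/9 ∩ 2·signedArea(DBA) = 176/3]
2. D_y = 47/3  [DA · BC = -1852/9 ∩ 2·signedArea(DBA) = 176/3]
   → D = (17, 47/3)

D = (17, 47/3)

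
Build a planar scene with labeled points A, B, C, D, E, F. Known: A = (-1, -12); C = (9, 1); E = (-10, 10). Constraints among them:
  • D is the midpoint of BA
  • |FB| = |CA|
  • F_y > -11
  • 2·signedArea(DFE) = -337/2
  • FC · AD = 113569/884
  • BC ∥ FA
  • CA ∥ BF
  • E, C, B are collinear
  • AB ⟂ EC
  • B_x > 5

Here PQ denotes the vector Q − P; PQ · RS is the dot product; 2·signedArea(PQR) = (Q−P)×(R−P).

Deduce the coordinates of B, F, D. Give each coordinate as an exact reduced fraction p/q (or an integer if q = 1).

B = (2591/442, 1099/442)
D = (2149/884, -4205/884)
F = (-1829/442, -4647/442)

1. B_x = 2591/442  [E, C, B are collinear ∩ AB ⟂ EC]
2. B_y = 1099/442  [E, C, B are collinear ∩ AB ⟂ EC]
   → B = (2591/442, 1099/442)
3. F_x = -1829/442  [BC ∥ FA ∩ CA ∥ BF]
4. F_y = -4647/442  [BC ∥ FA ∩ CA ∥ BF]
   → F = (-1829/442, -4647/442)
5. D_x = 2149/884  [D is the midpoint of BA]
6. D_y = -4205/884  [D is the midpoint of BA]
   → D = (2149/884, -4205/884)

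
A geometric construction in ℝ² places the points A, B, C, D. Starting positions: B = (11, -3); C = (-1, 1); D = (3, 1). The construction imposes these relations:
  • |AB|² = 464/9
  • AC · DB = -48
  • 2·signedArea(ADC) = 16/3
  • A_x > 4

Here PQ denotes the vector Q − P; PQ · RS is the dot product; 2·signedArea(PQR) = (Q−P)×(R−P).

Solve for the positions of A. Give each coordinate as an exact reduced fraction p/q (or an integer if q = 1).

A = (13/3, -1/3)

1. A_x = 13/3  [2·signedArea(ADC) = 16/3 ∩ AC · DB = -48]
2. A_y = -1/3  [2·signedArea(ADC) = 16/3 ∩ AC · DB = -48]
   → A = (13/3, -1/3)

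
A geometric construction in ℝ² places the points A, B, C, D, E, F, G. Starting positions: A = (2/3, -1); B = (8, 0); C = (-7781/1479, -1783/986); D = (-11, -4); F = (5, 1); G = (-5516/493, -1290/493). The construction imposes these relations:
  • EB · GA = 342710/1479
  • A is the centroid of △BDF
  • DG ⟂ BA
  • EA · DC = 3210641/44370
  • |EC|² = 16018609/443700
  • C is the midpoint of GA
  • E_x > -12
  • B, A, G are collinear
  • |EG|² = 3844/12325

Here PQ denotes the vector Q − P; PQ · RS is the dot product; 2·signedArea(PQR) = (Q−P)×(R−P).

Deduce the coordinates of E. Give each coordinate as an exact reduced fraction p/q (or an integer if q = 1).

1. E_x = -27394/2465  [EB · GA = 342710/1479 ∩ EA · DC = 3210641/44370]
2. E_y = -7814/2465  [EB · GA = 342710/1479 ∩ EA · DC = 3210641/44370]
   → E = (-27394/2465, -7814/2465)

E = (-27394/2465, -7814/2465)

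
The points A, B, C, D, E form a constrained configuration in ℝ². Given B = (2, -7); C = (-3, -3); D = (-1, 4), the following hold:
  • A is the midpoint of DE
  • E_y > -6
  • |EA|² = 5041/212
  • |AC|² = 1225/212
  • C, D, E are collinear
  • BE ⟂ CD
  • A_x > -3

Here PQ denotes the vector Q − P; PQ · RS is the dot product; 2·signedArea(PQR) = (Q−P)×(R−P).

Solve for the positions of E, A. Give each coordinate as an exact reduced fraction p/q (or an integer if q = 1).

1. E_x = -195/53  [C, D, E are collinear ∩ BE ⟂ CD]
2. E_y = -285/53  [C, D, E are collinear ∩ BE ⟂ CD]
   → E = (-195/53, -285/53)
3. A_x = -124/53  [A is the midpoint of DE]
4. A_y = -73/106  [A is the midpoint of DE]
   → A = (-124/53, -73/106)

A = (-124/53, -73/106)
E = (-195/53, -285/53)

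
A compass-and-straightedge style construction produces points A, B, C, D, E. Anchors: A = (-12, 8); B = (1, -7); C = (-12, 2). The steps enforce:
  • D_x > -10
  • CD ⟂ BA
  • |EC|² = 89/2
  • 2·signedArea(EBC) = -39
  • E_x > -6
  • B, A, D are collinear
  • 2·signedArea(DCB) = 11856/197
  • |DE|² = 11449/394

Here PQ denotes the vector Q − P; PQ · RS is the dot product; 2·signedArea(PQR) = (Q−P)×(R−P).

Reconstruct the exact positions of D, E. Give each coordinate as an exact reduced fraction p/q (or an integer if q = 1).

D = (-1779/197, 901/197)
E = (-11/2, 1/2)

1. D_x = -1779/197  [B, A, D are collinear ∩ CD ⟂ BA]
2. D_y = 901/197  [B, A, D are collinear ∩ CD ⟂ BA]
   → D = (-1779/197, 901/197)
3. E_x = -11/2  [line -9·x + -13·y + -43 = 0 ∩ |EC|² = 89/2]
4. E_y = 1/2  [line -9·x + -13·y + -43 = 0 ∩ |EC|² = 89/2]
   → E = (-11/2, 1/2)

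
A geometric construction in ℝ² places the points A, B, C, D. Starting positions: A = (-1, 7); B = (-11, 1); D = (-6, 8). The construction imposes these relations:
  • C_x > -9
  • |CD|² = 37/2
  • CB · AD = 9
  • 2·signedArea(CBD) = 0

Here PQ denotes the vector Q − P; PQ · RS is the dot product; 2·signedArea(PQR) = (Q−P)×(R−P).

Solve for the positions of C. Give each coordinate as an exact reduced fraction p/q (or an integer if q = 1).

C = (-17/2, 9/2)

1. C_x = -17/2  [2·signedArea(CBD) = 0 ∩ CB · AD = 9]
2. C_y = 9/2  [2·signedArea(CBD) = 0 ∩ CB · AD = 9]
   → C = (-17/2, 9/2)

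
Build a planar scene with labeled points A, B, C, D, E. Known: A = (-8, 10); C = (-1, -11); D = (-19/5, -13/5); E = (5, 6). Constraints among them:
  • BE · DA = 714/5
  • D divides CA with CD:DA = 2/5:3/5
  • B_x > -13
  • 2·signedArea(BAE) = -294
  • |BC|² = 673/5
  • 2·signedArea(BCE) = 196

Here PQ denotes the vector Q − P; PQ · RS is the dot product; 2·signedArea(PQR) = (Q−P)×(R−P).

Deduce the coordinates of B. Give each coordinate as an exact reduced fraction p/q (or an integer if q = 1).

1. B_x = -63/5  [BE · DA = 714/5 ∩ 2·signedArea(BCE) = 196]
2. B_y = -56/5  [BE · DA = 714/5 ∩ 2·signedArea(BCE) = 196]
   → B = (-63/5, -56/5)

B = (-63/5, -56/5)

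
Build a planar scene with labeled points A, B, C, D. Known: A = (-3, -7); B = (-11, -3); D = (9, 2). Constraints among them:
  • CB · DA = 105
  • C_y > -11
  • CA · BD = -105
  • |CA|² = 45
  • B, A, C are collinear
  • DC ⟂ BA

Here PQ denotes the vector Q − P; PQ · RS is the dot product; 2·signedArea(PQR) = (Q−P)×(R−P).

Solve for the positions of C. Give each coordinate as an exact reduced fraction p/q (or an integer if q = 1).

1. C_x = 3  [B, A, C are collinear ∩ DC ⟂ BA]
2. C_y = -10  [B, A, C are collinear ∩ DC ⟂ BA]
   → C = (3, -10)

C = (3, -10)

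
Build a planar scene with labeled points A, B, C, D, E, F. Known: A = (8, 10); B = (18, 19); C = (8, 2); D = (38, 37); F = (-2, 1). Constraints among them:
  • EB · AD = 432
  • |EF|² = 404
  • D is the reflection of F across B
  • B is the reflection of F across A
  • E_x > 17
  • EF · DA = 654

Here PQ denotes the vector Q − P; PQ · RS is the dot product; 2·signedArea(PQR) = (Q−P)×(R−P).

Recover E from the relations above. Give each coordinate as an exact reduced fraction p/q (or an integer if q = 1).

E = (18, 3)

1. E_x = 18  [line -30·x + -27·y + 621 = 0 ∩ |EF|² = 404]
2. E_y = 3  [line -30·x + -27·y + 621 = 0 ∩ |EF|² = 404]
   → E = (18, 3)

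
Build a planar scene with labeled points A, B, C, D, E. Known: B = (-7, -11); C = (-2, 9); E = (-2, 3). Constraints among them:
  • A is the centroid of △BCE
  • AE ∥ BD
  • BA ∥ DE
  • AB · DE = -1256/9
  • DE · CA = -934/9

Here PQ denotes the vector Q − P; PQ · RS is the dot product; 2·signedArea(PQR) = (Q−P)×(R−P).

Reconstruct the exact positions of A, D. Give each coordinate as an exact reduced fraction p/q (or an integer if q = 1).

A = (-11/3, 1/3)
D = (-16/3, -25/3)

1. A_x = -11/3  [A is the centroid of △BCE]
2. A_y = 1/3  [A is the centroid of △BCE]
   → A = (-11/3, 1/3)
3. D_x = -16/3  [BA ∥ DE ∩ AE ∥ BD]
4. D_y = -25/3  [BA ∥ DE ∩ AE ∥ BD]
   → D = (-16/3, -25/3)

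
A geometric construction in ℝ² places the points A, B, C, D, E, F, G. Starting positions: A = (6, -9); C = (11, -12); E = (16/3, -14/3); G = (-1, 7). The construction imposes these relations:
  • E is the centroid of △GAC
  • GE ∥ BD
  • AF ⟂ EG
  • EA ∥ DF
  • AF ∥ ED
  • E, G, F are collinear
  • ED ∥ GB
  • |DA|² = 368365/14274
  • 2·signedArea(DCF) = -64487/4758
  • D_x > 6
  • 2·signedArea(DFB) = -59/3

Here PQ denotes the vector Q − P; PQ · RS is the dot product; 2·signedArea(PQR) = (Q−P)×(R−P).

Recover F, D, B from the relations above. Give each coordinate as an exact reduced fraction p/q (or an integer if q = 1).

B = (479/1586, 12223/1586)
D = (31571/4758, -18841/4758)
F = (11581/1586, -13153/1586)

1. F_x = 11581/1586  [E, G, F are collinear ∩ AF ⟂ EG]
2. F_y = -13153/1586  [E, G, F are collinear ∩ AF ⟂ EG]
   → F = (11581/1586, -13153/1586)
3. D_x = 31571/4758  [EA ∥ DF ∩ AF ∥ ED]
4. D_y = -18841/4758  [EA ∥ DF ∩ AF ∥ ED]
   → D = (31571/4758, -18841/4758)
5. B_x = 479/1586  [GE ∥ BD ∩ ED ∥ GB]
6. B_y = 12223/1586  [GE ∥ BD ∩ ED ∥ GB]
   → B = (479/1586, 12223/1586)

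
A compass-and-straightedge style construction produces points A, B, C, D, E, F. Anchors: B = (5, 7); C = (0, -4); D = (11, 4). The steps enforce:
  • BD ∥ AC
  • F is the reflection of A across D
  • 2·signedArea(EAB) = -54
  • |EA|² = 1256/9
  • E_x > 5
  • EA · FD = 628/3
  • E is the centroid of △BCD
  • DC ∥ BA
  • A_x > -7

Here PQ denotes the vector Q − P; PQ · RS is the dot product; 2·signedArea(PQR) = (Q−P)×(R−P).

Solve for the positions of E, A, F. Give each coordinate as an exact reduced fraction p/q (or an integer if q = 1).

1. E_x = 16/3  [E is the centroid of △BCD]
2. E_y = 7/3  [E is the centroid of △BCD]
   → E = (16/3, 7/3)
3. A_x = -6  [BD ∥ AC ∩ DC ∥ BA]
4. A_y = -1  [BD ∥ AC ∩ DC ∥ BA]
   → A = (-6, -1)
5. F_x = 28  [F is the reflection of A across D]
6. F_y = 9  [F is the reflection of A across D]
   → F = (28, 9)

A = (-6, -1)
E = (16/3, 7/3)
F = (28, 9)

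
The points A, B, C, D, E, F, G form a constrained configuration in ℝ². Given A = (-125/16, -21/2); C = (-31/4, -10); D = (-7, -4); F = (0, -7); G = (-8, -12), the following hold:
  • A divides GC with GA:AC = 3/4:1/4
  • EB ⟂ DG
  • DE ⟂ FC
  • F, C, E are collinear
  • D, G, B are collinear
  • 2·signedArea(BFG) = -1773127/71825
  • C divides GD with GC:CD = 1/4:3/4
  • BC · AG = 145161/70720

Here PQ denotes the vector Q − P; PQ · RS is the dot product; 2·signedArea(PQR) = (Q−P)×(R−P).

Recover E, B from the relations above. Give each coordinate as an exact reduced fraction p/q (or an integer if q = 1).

1. E_x = -5611/1105  [F, C, E are collinear ∩ DE ⟂ FC]
2. E_y = -9907/1105  [F, C, E are collinear ∩ DE ⟂ FC]
   → E = (-5611/1105, -9907/1105)
3. B_x = -544547/71825  [D, G, B are collinear ∩ EB ⟂ DG]
4. B_y = -621476/71825  [D, G, B are collinear ∩ EB ⟂ DG]
   → B = (-544547/71825, -621476/71825)

B = (-544547/71825, -621476/71825)
E = (-5611/1105, -9907/1105)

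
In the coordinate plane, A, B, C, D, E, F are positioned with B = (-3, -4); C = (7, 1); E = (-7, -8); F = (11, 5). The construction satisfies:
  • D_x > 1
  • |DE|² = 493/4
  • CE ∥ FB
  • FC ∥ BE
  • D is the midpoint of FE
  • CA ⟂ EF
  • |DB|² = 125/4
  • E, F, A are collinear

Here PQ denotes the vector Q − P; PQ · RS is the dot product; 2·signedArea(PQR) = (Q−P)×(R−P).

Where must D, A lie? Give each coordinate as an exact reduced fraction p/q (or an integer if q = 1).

A = (3191/493, 853/493)
D = (2, -3/2)

1. D_x = 2  [D is the midpoint of FE]
2. D_y = -3/2  [D is the midpoint of FE]
   → D = (2, -3/2)
3. A_x = 3191/493  [E, F, A are collinear ∩ CA ⟂ EF]
4. A_y = 853/493  [E, F, A are collinear ∩ CA ⟂ EF]
   → A = (3191/493, 853/493)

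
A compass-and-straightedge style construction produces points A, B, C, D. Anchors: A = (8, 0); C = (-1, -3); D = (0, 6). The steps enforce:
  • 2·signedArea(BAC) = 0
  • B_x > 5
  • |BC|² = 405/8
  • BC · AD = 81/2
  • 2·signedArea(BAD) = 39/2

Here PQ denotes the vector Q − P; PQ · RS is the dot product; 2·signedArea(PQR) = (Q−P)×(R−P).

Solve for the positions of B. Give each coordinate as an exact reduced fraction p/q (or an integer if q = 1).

B = (23/4, -3/4)

1. B_x = 23/4  [2·signedArea(BAC) = 0 ∩ 2·signedArea(BAD) = 39/2]
2. B_y = -3/4  [2·signedArea(BAC) = 0 ∩ 2·signedArea(BAD) = 39/2]
   → B = (23/4, -3/4)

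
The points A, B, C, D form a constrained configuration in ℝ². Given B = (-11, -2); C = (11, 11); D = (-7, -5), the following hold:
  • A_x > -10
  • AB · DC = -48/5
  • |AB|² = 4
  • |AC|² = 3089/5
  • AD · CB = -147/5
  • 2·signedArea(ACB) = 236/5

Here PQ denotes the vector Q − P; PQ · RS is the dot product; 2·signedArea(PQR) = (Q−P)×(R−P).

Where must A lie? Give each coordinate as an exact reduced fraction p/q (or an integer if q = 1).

1. A_x = -47/5  [AD · CB = -147/5 ∩ 2·signedArea(ACB) = 236/5]
2. A_y = -16/5  [AD · CB = -147/5 ∩ 2·signedArea(ACB) = 236/5]
   → A = (-47/5, -16/5)

A = (-47/5, -16/5)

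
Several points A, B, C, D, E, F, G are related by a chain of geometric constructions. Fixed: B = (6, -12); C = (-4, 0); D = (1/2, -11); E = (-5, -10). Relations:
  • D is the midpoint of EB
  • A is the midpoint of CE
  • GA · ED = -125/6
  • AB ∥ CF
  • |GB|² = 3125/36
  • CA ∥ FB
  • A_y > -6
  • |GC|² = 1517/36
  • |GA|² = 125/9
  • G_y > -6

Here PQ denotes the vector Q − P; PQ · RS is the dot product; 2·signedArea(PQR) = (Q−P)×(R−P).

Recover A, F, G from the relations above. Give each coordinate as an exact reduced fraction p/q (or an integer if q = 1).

A = (-9/2, -5)
F = (13/2, -7)
G = (-5/6, -17/3)

1. A_x = -9/2  [A is the midpoint of CE]
2. A_y = -5  [A is the midpoint of CE]
   → A = (-9/2, -5)
3. F_x = 13/2  [CA ∥ FB ∩ AB ∥ CF]
4. F_y = -7  [CA ∥ FB ∩ AB ∥ CF]
   → F = (13/2, -7)
5. G_x = -5/6  [line -11/2·x + 1·y + 13/12 = 0 ∩ |GA|² = 125/9]
6. G_y = -17/3  [line -11/2·x + 1·y + 13/12 = 0 ∩ |GA|² = 125/9]
   → G = (-5/6, -17/3)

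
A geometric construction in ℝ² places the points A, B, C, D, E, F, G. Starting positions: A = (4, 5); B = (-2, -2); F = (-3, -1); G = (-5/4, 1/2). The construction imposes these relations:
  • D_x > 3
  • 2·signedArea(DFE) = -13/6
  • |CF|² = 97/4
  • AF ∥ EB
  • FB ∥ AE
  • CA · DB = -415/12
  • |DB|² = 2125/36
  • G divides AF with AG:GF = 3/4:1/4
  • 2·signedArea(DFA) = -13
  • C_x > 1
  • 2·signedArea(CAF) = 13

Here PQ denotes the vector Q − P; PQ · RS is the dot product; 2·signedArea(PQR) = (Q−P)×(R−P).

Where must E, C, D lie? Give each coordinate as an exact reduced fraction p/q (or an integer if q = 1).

1. E_x = 5  [AF ∥ EB ∩ FB ∥ AE]
2. E_y = 4  [AF ∥ EB ∩ FB ∥ AE]
   → E = (5, 4)
3. C_x = 3/2  [line 6·x + -7·y + -2 = 0 ∩ |CF|² = 97/4]
4. C_y = 1  [line 6·x + -7·y + -2 = 0 ∩ |CF|² = 97/4]
   → C = (3/2, 1)
5. D_x = 23/6  [CA · DB = -415/12 ∩ 2·signedArea(DFA) = -13]
6. D_y = 3  [CA · DB = -415/12 ∩ 2·signedArea(DFA) = -13]
   → D = (23/6, 3)

C = (3/2, 1)
D = (23/6, 3)
E = (5, 4)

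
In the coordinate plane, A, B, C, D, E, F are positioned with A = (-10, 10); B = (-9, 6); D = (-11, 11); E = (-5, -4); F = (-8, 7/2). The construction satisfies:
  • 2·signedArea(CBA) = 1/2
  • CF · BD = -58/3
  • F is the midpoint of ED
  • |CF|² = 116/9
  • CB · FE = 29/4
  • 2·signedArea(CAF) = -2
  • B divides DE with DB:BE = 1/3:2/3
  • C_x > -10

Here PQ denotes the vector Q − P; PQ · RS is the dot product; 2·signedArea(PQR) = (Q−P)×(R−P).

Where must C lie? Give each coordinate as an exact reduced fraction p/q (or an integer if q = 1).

C = (-28/3, 41/6)

1. C_x = -28/3  [2·signedArea(CBA) = 1/2 ∩ 2·signedArea(CAF) = -2]
2. C_y = 41/6  [2·signedArea(CBA) = 1/2 ∩ 2·signedArea(CAF) = -2]
   → C = (-28/3, 41/6)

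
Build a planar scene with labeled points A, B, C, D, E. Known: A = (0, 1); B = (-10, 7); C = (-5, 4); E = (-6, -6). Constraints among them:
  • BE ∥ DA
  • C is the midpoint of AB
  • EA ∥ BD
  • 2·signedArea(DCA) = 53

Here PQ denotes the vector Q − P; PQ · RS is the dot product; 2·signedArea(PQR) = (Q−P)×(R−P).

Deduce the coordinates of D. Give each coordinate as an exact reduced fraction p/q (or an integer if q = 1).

D = (-4, 14)

1. D_x = -4  [BE ∥ DA ∩ EA ∥ BD]
2. D_y = 14  [BE ∥ DA ∩ EA ∥ BD]
   → D = (-4, 14)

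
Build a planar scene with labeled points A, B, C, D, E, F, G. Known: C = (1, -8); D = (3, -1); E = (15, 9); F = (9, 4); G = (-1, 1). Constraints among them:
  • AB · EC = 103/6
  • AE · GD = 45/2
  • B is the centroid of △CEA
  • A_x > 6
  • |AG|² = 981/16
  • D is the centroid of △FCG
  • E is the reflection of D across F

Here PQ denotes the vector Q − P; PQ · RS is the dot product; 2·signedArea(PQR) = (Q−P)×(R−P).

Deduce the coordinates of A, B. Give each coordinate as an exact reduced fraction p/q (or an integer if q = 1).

A = (13/2, 13/4)
B = (15/2, 17/12)

1. A_x = 13/2  [line -4·x + 2·y + 39/2 = 0 ∩ |AG|² = 981/16]
2. A_y = 13/4  [line -4·x + 2·y + 39/2 = 0 ∩ |AG|² = 981/16]
   → A = (13/2, 13/4)
3. B_x = 15/2  [AB · EC = 103/6 ∩ B is the centroid of △CEA]
4. B_y = 17/12  [AB · EC = 103/6 ∩ B is the centroid of △CEA]
   → B = (15/2, 17/12)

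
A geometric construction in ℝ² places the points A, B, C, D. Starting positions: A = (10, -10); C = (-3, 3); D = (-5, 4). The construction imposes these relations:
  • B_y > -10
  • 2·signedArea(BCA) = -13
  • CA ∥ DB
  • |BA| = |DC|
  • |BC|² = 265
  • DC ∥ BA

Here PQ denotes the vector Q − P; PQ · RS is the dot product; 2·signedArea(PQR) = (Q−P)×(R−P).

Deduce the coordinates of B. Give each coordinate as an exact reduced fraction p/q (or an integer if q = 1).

1. B_x = 8  [DC ∥ BA ∩ CA ∥ DB]
2. B_y = -9  [DC ∥ BA ∩ CA ∥ DB]
   → B = (8, -9)

B = (8, -9)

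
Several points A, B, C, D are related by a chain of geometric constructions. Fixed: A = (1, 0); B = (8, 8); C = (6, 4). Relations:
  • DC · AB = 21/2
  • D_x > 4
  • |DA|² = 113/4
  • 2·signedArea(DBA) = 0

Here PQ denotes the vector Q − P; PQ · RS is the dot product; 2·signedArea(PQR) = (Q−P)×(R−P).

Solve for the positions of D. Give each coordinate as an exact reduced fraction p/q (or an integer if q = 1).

1. D_x = 9/2  [2·signedArea(DBA) = 0 ∩ DC · AB = 21/2]
2. D_y = 4  [2·signedArea(DBA) = 0 ∩ DC · AB = 21/2]
   → D = (9/2, 4)

D = (9/2, 4)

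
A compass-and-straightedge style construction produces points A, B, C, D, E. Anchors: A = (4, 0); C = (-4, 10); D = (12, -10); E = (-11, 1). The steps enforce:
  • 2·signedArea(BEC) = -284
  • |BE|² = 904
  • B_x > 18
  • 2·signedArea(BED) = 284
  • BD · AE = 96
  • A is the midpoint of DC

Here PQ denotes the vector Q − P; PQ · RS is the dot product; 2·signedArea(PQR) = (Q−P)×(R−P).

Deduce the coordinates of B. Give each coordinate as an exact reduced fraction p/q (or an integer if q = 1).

1. B_x = 19  [2·signedArea(BED) = 284 ∩ 2·signedArea(BEC) = -284]
2. B_y = -1  [2·signedArea(BED) = 284 ∩ 2·signedArea(BEC) = -284]
   → B = (19, -1)

B = (19, -1)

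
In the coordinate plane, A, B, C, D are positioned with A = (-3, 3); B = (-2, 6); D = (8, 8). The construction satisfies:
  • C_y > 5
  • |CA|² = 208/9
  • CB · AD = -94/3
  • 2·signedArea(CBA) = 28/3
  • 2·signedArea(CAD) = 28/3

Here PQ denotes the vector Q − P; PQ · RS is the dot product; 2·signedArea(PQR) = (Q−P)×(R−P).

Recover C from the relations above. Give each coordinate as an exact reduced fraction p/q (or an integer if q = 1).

C = (1, 17/3)

1. C_x = 1  [2·signedArea(CAD) = 28/3 ∩ 2·signedArea(CBA) = 28/3]
2. C_y = 17/3  [2·signedArea(CAD) = 28/3 ∩ 2·signedArea(CBA) = 28/3]
   → C = (1, 17/3)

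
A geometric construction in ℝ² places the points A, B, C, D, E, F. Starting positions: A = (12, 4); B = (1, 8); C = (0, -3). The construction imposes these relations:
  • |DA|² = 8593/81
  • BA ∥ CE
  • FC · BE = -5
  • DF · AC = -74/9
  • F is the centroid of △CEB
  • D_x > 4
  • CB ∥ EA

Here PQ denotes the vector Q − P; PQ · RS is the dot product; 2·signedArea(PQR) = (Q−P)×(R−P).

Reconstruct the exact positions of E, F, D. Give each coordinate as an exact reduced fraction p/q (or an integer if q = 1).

1. E_x = 11  [CB ∥ EA ∩ BA ∥ CE]
2. E_y = -7  [CB ∥ EA ∩ BA ∥ CE]
   → E = (11, -7)
3. F_x = 4  [F is the centroid of △CEB]
4. F_y = -2/3  [F is the centroid of △CEB]
   → F = (4, -2/3)
5. D_x = 5  [line 12·x + 7·y + -316/9 = 0 ∩ |DA|² = 8593/81]
6. D_y = -32/9  [line 12·x + 7·y + -316/9 = 0 ∩ |DA|² = 8593/81]
   → D = (5, -32/9)

D = (5, -32/9)
E = (11, -7)
F = (4, -2/3)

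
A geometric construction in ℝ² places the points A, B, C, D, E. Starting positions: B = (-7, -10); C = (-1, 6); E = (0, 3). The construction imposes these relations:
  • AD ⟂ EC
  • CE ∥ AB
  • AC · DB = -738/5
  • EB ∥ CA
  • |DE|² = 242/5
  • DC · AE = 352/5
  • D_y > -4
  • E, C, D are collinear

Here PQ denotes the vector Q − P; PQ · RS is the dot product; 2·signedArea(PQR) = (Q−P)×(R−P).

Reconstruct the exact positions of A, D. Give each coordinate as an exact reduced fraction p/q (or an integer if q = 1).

1. A_x = -8  [CE ∥ AB ∩ EB ∥ CA]
2. A_y = -7  [CE ∥ AB ∩ EB ∥ CA]
   → A = (-8, -7)
3. D_x = 11/5  [E, C, D are collinear ∩ AD ⟂ EC]
4. D_y = -18/5  [E, C, D are collinear ∩ AD ⟂ EC]
   → D = (11/5, -18/5)

A = (-8, -7)
D = (11/5, -18/5)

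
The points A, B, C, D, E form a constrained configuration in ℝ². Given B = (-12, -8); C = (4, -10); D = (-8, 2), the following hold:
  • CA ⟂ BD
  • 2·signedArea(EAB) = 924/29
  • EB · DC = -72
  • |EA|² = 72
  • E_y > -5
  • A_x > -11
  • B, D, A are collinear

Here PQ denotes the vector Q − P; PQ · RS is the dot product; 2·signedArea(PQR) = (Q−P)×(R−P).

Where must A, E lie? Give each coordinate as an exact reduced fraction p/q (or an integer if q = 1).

A = (-304/29, -122/29)
E = (-2, -4)

1. A_x = -304/29  [B, D, A are collinear ∩ CA ⟂ BD]
2. A_y = -122/29  [B, D, A are collinear ∩ CA ⟂ BD]
   → A = (-304/29, -122/29)
3. E_x = -2  [2·signedArea(EAB) = 924/29 ∩ EB · DC = -72]
4. E_y = -4  [2·signedArea(EAB) = 924/29 ∩ EB · DC = -72]
   → E = (-2, -4)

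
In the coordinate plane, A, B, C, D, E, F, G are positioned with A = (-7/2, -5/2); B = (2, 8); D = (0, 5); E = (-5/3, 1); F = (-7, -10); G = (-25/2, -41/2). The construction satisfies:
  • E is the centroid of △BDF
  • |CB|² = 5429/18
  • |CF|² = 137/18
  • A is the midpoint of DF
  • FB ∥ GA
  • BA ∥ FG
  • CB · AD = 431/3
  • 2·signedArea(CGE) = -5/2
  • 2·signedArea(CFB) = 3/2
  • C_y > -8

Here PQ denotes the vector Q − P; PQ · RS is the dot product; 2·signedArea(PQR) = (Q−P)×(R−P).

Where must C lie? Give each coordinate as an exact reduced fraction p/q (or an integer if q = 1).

1. C_x = -35/6  [2·signedArea(CGE) = -5/2 ∩ CB · AD = 431/3]
2. C_y = -15/2  [2·signedArea(CGE) = -5/2 ∩ CB · AD = 431/3]
   → C = (-35/6, -15/2)

C = (-35/6, -15/2)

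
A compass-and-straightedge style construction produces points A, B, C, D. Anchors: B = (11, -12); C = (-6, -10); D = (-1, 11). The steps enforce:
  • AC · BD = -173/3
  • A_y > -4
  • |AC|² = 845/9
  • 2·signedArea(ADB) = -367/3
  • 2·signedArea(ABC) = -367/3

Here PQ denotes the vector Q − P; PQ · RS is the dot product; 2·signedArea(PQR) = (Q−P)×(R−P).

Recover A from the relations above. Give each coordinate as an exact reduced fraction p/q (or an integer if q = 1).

A = (4/3, -11/3)

1. A_x = 4/3  [2·signedArea(ABC) = -367/3 ∩ 2·signedArea(ADB) = -367/3]
2. A_y = -11/3  [2·signedArea(ABC) = -367/3 ∩ 2·signedArea(ADB) = -367/3]
   → A = (4/3, -11/3)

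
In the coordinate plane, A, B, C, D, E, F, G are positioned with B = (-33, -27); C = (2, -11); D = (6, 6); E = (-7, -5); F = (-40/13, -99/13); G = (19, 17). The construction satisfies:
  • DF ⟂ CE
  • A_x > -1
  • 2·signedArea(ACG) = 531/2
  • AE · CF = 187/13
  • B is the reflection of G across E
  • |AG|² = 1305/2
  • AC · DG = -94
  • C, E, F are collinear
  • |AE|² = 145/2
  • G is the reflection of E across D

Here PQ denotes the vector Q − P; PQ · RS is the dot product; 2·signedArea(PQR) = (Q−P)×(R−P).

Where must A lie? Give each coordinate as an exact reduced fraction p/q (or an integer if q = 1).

1. A_x = -1/2  [AE · CF = 187/13 ∩ 2·signedArea(ACG) = 531/2]
2. A_y = 1/2  [AE · CF = 187/13 ∩ 2·signedArea(ACG) = 531/2]
   → A = (-1/2, 1/2)

A = (-1/2, 1/2)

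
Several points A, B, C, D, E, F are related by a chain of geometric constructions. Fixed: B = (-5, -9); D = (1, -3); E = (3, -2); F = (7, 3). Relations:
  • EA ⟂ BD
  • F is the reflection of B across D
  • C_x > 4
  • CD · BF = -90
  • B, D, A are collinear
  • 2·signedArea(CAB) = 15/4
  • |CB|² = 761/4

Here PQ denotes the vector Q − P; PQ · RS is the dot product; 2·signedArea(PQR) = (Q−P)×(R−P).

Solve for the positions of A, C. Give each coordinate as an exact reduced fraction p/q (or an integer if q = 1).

A = (5/2, -3/2)
C = (5, 1/2)

1. A_x = 5/2  [B, D, A are collinear ∩ EA ⟂ BD]
2. A_y = -3/2  [B, D, A are collinear ∩ EA ⟂ BD]
   → A = (5/2, -3/2)
3. C_x = 5  [2·signedArea(CAB) = 15/4 ∩ CD · BF = -90]
4. C_y = 1/2  [2·signedArea(CAB) = 15/4 ∩ CD · BF = -90]
   → C = (5, 1/2)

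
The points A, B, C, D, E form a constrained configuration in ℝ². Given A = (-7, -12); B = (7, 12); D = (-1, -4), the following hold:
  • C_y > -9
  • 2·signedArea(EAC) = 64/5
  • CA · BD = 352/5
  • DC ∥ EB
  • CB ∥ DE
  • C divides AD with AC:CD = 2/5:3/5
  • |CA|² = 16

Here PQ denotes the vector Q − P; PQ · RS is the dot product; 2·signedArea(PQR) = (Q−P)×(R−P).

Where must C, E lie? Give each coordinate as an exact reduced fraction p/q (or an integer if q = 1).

C = (-23/5, -44/5)
E = (53/5, 84/5)

1. C_x = -23/5  [C divides AD with AC:CD = 2/5:3/5]
2. C_y = -44/5  [C divides AD with AC:CD = 2/5:3/5]
   → C = (-23/5, -44/5)
3. E_x = 53/5  [DC ∥ EB ∩ CB ∥ DE]
4. E_y = 84/5  [DC ∥ EB ∩ CB ∥ DE]
   → E = (53/5, 84/5)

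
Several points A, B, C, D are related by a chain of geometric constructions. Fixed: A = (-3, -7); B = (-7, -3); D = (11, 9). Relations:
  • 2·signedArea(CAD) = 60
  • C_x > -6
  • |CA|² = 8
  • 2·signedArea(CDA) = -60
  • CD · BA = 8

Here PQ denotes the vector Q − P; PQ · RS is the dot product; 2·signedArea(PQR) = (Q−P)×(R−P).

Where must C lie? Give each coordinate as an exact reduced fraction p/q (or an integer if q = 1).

C = (-5, -5)

1. C_x = -5  [2·signedArea(CAD) = 60 ∩ CD · BA = 8]
2. C_y = -5  [2·signedArea(CAD) = 60 ∩ CD · BA = 8]
   → C = (-5, -5)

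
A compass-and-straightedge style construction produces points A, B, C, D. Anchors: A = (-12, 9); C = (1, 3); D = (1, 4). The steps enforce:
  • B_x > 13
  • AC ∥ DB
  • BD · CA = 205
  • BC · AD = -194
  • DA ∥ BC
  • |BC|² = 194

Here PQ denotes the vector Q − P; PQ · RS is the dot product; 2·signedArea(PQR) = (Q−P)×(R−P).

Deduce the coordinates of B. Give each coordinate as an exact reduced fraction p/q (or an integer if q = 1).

1. B_x = 14  [DA ∥ BC ∩ AC ∥ DB]
2. B_y = -2  [DA ∥ BC ∩ AC ∥ DB]
   → B = (14, -2)

B = (14, -2)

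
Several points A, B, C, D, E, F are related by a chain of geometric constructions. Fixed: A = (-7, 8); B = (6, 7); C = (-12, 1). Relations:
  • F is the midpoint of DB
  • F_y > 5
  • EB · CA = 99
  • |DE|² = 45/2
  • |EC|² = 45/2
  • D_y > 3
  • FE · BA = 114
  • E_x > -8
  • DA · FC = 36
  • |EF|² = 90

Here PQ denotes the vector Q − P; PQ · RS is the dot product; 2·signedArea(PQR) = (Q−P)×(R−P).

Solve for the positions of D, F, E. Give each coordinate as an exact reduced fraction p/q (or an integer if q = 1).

D = (-3, 4)
E = (-15/2, 5/2)
F = (3/2, 11/2)

1. E_x = -15/2  [line -5·x + -7·y + -20 = 0 ∩ |EC|² = 45/2]
2. E_y = 5/2  [line -5·x + -7·y + -20 = 0 ∩ |EC|² = 45/2]
   → E = (-15/2, 5/2)
3. F_x = 3/2  [line 13·x + -1·y + -14 = 0 ∩ |EF|² = 90]
4. F_y = 11/2  [line 13·x + -1·y + -14 = 0 ∩ |EF|² = 90]
   → F = (3/2, 11/2)
5. D_x = -3  [DA · FC = 36 ∩ F is the midpoint of DB]
6. D_y = 4  [DA · FC = 36 ∩ F is the midpoint of DB]
   → D = (-3, 4)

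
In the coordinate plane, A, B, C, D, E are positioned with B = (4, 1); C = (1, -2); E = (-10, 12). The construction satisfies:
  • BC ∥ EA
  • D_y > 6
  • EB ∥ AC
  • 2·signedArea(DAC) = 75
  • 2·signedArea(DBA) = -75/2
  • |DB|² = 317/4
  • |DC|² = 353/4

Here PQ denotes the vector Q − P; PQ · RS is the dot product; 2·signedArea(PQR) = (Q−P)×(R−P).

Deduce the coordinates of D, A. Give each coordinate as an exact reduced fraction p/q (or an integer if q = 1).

1. A_x = -13  [EB ∥ AC ∩ BC ∥ EA]
2. A_y = 9  [EB ∥ AC ∩ BC ∥ EA]
   → A = (-13, 9)
3. D_x = -3  [2·signedArea(DBA) = -75/2 ∩ 2·signedArea(DAC) = 75]
4. D_y = 13/2  [2·signedArea(DBA) = -75/2 ∩ 2·signedArea(DAC) = 75]
   → D = (-3, 13/2)

A = (-13, 9)
D = (-3, 13/2)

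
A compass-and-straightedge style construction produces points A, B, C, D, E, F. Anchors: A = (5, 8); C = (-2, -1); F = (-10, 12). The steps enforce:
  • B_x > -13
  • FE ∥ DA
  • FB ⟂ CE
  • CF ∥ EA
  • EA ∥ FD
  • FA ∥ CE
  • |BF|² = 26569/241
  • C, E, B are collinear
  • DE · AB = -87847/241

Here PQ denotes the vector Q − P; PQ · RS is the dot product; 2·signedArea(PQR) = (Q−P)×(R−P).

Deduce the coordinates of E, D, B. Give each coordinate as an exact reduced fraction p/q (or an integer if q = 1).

1. E_x = 13  [CF ∥ EA ∩ FA ∥ CE]
2. E_y = -5  [CF ∥ EA ∩ FA ∥ CE]
   → E = (13, -5)
3. D_x = -18  [FE ∥ DA ∩ EA ∥ FD]
4. D_y = 25  [FE ∥ DA ∩ EA ∥ FD]
   → D = (-18, 25)
5. B_x = -3062/241  [C, E, B are collinear ∩ FB ⟂ CE]
6. B_y = 447/241  [C, E, B are collinear ∩ FB ⟂ CE]
   → B = (-3062/241, 447/241)

B = (-3062/241, 447/241)
D = (-18, 25)
E = (13, -5)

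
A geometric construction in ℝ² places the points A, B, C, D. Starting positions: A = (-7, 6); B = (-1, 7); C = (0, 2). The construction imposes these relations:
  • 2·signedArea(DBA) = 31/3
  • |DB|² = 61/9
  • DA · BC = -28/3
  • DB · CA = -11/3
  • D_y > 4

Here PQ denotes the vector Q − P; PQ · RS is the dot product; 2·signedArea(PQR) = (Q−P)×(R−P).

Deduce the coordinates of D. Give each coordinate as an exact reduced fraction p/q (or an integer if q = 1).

D = (-8/3, 5)

1. D_x = -8/3  [DB · CA = -11/3 ∩ DA · BC = -28/3]
2. D_y = 5  [DB · CA = -11/3 ∩ DA · BC = -28/3]
   → D = (-8/3, 5)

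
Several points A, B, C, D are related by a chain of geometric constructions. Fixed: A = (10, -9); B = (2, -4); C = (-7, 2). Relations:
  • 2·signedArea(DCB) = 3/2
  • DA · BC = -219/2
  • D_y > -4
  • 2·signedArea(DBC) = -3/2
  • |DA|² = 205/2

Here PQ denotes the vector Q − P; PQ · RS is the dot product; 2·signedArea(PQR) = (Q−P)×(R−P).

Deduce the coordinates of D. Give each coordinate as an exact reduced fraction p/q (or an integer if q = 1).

D = (3/2, -7/2)

1. D_x = 3/2  [2·signedArea(DCB) = 3/2 ∩ DA · BC = -219/2]
2. D_y = -7/2  [2·signedArea(DCB) = 3/2 ∩ DA · BC = -219/2]
   → D = (3/2, -7/2)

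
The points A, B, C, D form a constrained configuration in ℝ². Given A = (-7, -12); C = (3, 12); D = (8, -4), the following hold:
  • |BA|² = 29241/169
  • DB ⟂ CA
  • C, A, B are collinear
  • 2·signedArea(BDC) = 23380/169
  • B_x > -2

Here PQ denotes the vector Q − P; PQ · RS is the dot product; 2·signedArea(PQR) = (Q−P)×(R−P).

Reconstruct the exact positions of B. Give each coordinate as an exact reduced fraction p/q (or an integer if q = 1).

1. B_x = -328/169  [C, A, B are collinear ∩ DB ⟂ CA]
2. B_y = 24/169  [C, A, B are collinear ∩ DB ⟂ CA]
   → B = (-328/169, 24/169)

B = (-328/169, 24/169)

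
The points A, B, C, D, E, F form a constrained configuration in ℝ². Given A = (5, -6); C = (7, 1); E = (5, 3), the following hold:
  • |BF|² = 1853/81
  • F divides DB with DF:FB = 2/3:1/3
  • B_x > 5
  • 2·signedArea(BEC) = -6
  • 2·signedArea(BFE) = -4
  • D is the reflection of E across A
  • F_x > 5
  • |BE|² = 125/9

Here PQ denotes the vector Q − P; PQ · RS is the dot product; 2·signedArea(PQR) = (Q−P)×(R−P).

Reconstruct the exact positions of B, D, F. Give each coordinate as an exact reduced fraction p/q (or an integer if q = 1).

1. B_x = 17/3  [line 2·x + 2·y + -10 = 0 ∩ |BE|² = 125/9]
2. B_y = -2/3  [line 2·x + 2·y + -10 = 0 ∩ |BE|² = 125/9]
   → B = (17/3, -2/3)
3. D_x = 5  [D is the reflection of E across A]
4. D_y = -15  [D is the reflection of E across A]
   → D = (5, -15)
5. F_x = 49/9  [F divides DB with DF:FB = 2/3:1/3]
6. F_y = -49/9  [F divides DB with DF:FB = 2/3:1/3]
   → F = (49/9, -49/9)

B = (17/3, -2/3)
D = (5, -15)
F = (49/9, -49/9)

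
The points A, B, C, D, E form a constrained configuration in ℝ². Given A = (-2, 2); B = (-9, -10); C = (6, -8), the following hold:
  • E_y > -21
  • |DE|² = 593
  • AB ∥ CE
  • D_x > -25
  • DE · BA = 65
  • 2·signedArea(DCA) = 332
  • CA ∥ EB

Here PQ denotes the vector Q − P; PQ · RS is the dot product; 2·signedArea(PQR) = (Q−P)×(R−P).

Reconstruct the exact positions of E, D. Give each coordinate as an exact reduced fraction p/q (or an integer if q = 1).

1. E_x = -1  [CA ∥ EB ∩ AB ∥ CE]
2. E_y = -20  [CA ∥ EB ∩ AB ∥ CE]
   → E = (-1, -20)
3. D_x = -24  [2·signedArea(DCA) = 332 ∩ DE · BA = 65]
4. D_y = -12  [2·signedArea(DCA) = 332 ∩ DE · BA = 65]
   → D = (-24, -12)

D = (-24, -12)
E = (-1, -20)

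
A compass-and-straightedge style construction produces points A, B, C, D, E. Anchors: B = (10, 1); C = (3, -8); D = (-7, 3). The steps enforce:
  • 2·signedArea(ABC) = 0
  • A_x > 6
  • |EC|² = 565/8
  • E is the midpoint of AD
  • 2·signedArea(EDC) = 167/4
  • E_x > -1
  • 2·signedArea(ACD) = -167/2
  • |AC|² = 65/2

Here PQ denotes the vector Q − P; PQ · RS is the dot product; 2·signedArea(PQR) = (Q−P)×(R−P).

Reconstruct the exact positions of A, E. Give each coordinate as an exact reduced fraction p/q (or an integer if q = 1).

1. A_x = 13/2  [2·signedArea(ABC) = 0 ∩ 2·signedArea(ACD) = -167/2]
2. A_y = -7/2  [2·signedArea(ABC) = 0 ∩ 2·signedArea(ACD) = -167/2]
   → A = (13/2, -7/2)
3. E_x = -1/4  [E is the midpoint of AD]
4. E_y = -1/4  [E is the midpoint of AD]
   → E = (-1/4, -1/4)

A = (13/2, -7/2)
E = (-1/4, -1/4)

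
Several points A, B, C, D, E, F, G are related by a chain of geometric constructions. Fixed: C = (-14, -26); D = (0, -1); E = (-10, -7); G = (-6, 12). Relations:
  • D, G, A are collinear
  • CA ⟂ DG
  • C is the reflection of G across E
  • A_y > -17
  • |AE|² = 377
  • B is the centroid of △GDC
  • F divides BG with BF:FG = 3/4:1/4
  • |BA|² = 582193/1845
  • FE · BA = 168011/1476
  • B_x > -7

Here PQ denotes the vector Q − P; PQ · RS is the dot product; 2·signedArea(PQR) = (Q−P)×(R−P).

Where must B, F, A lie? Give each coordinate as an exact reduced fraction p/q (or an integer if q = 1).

A = (1446/205, -3338/205)
B = (-20/3, -5)
F = (-37/6, 31/4)

1. B_x = -20/3  [B is the centroid of △GDC]
2. B_y = -5  [B is the centroid of △GDC]
   → B = (-20/3, -5)
3. F_x = -37/6  [F divides BG with BF:FG = 3/4:1/4]
4. F_y = 31/4  [F divides BG with BF:FG = 3/4:1/4]
   → F = (-37/6, 31/4)
5. A_x = 1446/205  [D, G, A are collinear ∩ CA ⟂ DG]
6. A_y = -3338/205  [D, G, A are collinear ∩ CA ⟂ DG]
   → A = (1446/205, -3338/205)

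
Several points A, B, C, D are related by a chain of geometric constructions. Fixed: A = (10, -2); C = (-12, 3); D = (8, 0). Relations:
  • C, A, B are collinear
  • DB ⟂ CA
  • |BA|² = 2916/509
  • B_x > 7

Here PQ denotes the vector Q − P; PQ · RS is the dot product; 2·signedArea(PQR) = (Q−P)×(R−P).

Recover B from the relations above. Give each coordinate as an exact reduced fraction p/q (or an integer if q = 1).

1. B_x = 3902/509  [C, A, B are collinear ∩ DB ⟂ CA]
2. B_y = -748/509  [C, A, B are collinear ∩ DB ⟂ CA]
   → B = (3902/509, -748/509)

B = (3902/509, -748/509)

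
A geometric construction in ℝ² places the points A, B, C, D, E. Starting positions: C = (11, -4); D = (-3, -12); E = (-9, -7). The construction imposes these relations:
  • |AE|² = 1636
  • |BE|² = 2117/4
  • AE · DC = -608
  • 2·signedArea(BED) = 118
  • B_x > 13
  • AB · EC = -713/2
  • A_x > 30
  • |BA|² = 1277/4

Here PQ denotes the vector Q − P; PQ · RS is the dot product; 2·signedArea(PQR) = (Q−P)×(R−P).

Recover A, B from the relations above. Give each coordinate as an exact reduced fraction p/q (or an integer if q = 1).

1. A_x = 31  [line -14·x + -8·y + 426 = 0 ∩ |AE|² = 1636]
2. A_y = -1  [line -14·x + -8·y + 426 = 0 ∩ |AE|² = 1636]
   → A = (31, -1)
3. B_x = 14  [AB · EC = -713/2 ∩ 2·signedArea(BED) = 118]
4. B_y = -13/2  [AB · EC = -713/2 ∩ 2·signedArea(BED) = 118]
   → B = (14, -13/2)

A = (31, -1)
B = (14, -13/2)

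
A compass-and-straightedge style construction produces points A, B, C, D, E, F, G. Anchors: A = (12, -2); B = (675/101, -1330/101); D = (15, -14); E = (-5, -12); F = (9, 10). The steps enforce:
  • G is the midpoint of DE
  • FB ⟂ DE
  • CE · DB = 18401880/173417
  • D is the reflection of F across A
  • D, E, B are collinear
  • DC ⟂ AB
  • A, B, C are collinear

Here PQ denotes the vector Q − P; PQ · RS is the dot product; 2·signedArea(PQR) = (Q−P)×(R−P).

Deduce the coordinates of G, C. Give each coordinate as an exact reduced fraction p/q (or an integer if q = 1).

1. G_x = 5  [G is the midpoint of DE]
2. G_y = -13  [G is the midpoint of DE]
   → G = (5, -13)
3. C_x = 1369479/173417  [A, B, C are collinear ∩ DC ⟂ AB]
4. C_y = -1841434/173417  [A, B, C are collinear ∩ DC ⟂ AB]
   → C = (1369479/173417, -1841434/173417)

C = (1369479/173417, -1841434/173417)
G = (5, -13)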